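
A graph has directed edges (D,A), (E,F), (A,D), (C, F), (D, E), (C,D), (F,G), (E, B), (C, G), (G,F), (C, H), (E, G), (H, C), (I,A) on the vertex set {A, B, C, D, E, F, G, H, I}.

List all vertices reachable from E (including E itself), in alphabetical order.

Start at E.
Its neighbours: B, F, G.
Nothing further is reachable.

B, E, F, G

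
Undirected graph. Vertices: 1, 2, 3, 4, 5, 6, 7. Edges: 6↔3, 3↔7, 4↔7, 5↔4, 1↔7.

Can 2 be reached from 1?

Explore from 1.
Distance 1: reach 7.
Distance 2: reach 3, 4.
Distance 3: reach 5, 6.
The search is exhausted without reaching 2; it lies in a different component.

No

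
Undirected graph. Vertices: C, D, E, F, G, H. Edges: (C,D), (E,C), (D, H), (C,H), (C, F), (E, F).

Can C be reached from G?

G has no edges, so nothing is reachable from it.

No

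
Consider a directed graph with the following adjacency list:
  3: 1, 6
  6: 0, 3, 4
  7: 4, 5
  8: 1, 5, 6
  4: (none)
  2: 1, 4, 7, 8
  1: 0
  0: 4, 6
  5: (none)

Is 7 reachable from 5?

No

5 has no outgoing edges, so nothing is reachable from it.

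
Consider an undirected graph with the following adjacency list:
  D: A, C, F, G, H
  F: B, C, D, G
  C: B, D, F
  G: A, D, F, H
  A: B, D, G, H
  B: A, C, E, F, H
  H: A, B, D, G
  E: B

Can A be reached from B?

Explore from B.
Distance 1: reach A, C, E, F, H.
Found A.

Yes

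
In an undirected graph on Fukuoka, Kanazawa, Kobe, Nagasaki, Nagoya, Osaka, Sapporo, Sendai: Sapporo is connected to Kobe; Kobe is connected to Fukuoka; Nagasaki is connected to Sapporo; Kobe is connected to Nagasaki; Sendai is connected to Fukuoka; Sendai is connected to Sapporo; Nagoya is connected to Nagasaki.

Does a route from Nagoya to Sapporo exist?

Explore from Nagoya.
Distance 1: reach Nagasaki.
Distance 2: reach Kobe, Sapporo.
Found Sapporo.

Yes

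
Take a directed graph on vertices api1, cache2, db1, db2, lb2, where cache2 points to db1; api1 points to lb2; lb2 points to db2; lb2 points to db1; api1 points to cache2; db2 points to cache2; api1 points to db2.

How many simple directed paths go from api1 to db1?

4

api1→cache2→db1
api1→db2→cache2→db1
api1→lb2→db1
api1→lb2→db2→cache2→db1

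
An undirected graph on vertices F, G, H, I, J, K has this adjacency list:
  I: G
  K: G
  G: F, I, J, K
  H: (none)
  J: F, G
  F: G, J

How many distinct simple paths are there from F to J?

2

F–G–J
F–J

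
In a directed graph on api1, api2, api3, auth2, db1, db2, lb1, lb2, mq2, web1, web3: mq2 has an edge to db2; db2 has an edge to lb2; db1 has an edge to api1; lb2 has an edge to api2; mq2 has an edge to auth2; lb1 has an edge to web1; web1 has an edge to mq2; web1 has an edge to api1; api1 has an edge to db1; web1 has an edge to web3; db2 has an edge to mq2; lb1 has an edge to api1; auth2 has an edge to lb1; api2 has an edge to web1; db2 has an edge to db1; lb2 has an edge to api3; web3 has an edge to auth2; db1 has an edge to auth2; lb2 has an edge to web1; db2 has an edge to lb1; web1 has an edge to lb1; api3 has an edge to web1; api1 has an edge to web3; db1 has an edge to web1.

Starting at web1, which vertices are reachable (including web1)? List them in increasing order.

Start at web1.
Its neighbours: api1, lb1, mq2, web3.
Then their neighbours: auth2, db1, db2.
Then next layer: lb2.
Then next layer: api2, api3.
Every vertex is now reached.

api1, api2, api3, auth2, db1, db2, lb1, lb2, mq2, web1, web3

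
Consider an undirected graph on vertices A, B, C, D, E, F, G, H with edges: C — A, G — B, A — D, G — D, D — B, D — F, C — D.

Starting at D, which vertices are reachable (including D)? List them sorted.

A, B, C, D, F, G

Start at D.
Its neighbours: A, B, C, F, G.
Nothing further is reachable.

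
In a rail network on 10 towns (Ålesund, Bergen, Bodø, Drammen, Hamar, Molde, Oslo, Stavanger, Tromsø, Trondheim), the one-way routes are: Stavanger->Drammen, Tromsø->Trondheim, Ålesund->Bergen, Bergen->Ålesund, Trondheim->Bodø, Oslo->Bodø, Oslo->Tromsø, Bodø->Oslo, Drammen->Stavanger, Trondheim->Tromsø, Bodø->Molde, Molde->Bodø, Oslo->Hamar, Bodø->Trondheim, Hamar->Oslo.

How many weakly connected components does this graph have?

3

From Ålesund: component {Ålesund, Bergen}.
From Bodø: component {Bodø, Hamar, Molde, Oslo, Tromsø, Trondheim}.
From Drammen: component {Drammen, Stavanger}.
That's 3 components.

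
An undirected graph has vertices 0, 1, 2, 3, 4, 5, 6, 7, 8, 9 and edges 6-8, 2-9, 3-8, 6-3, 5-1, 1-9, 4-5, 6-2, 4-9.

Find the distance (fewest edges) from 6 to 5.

4

Distance 0: 6.
Distance 1: 2, 3, 8.
Distance 2: 9.
Distance 3: 1, 4.
Distance 4: 5 — contains 5.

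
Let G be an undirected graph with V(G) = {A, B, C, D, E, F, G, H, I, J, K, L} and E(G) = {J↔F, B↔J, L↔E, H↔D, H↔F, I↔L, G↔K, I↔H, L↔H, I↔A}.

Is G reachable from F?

Explore from F.
Distance 1: reach H, J.
Distance 2: reach B, D, I, L.
Distance 3: reach A, E.
The search is exhausted without reaching G; it lies in a different component.

No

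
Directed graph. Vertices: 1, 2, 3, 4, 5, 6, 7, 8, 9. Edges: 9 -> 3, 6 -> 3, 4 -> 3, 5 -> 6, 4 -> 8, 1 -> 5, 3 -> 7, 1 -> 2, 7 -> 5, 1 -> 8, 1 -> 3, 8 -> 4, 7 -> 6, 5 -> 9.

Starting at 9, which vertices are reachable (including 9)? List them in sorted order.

Start at 9.
Its neighbours: 3.
Then their neighbours: 7.
Then next layer: 5, 6.
Nothing further is reachable.

3, 5, 6, 7, 9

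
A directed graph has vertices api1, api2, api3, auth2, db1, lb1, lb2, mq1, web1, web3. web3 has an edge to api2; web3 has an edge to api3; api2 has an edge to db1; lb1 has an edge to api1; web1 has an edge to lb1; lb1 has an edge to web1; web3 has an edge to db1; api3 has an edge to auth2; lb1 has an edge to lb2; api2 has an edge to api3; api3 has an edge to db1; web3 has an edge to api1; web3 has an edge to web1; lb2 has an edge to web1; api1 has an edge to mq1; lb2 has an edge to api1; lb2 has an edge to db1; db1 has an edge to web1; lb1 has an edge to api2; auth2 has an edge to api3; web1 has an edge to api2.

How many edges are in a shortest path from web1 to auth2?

3

Distance 0: web1.
Distance 1: api2, lb1.
Distance 2: api1, api3, db1, lb2.
Distance 3: auth2, mq1 — contains auth2.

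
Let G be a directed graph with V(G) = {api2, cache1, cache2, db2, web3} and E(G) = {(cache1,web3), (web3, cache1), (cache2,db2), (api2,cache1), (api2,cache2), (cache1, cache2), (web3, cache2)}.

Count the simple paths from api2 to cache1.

api2→cache1

1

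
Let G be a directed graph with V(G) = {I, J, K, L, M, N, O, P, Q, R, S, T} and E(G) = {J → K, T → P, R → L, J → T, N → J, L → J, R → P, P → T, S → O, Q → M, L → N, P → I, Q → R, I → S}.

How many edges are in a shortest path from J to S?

4

Distance 0: J.
Distance 1: K, T.
Distance 2: P.
Distance 3: I.
Distance 4: S — contains S.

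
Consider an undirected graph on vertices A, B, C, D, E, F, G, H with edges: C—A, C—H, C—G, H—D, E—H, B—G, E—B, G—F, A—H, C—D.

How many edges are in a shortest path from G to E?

Distance 0: G.
Distance 1: B, C, F.
Distance 2: A, D, E, H — contains E.

2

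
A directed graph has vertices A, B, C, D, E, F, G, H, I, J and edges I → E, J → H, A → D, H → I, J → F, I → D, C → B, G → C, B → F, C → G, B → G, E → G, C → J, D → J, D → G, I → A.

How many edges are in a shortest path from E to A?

6

Distance 0: E.
Distance 1: G.
Distance 2: C.
Distance 3: B, J.
Distance 4: F, H.
Distance 5: I.
Distance 6: A, D — contains A.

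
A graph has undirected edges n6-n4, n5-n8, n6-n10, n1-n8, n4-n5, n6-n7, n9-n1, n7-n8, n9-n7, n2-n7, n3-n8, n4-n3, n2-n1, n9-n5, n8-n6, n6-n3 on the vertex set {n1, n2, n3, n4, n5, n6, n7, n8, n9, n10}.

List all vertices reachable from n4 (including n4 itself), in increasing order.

n1, n2, n3, n4, n5, n6, n7, n8, n9, n10

Start at n4.
Its neighbours: n3, n5, n6.
Then their neighbours: n7, n8, n9, n10.
Then next layer: n1, n2.
Every vertex is now reached.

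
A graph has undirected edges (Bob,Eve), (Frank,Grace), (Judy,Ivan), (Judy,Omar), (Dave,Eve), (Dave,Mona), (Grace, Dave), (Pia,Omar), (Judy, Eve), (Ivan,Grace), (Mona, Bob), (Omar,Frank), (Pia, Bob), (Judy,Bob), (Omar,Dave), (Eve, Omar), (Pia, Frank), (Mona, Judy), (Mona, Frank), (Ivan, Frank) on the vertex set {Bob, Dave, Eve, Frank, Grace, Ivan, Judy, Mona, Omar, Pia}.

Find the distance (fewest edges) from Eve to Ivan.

2

Distance 0: Eve.
Distance 1: Bob, Dave, Judy, Omar.
Distance 2: Frank, Grace, Ivan, Mona, Pia — contains Ivan.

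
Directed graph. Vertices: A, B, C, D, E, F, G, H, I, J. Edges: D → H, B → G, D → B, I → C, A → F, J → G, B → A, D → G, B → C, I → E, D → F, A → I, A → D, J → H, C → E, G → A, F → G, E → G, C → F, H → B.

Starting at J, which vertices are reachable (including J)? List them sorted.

Start at J.
Its neighbours: G, H.
Then their neighbours: A, B.
Then next layer: C, D, F, I.
Then next layer: E.
Every vertex is now reached.

A, B, C, D, E, F, G, H, I, J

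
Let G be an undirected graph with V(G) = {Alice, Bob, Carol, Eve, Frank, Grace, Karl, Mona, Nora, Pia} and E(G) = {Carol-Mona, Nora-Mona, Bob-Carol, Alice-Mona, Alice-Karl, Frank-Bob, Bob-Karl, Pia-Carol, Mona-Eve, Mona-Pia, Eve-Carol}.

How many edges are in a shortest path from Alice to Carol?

Distance 0: Alice.
Distance 1: Karl, Mona.
Distance 2: Bob, Carol, Eve, Nora, Pia — contains Carol.

2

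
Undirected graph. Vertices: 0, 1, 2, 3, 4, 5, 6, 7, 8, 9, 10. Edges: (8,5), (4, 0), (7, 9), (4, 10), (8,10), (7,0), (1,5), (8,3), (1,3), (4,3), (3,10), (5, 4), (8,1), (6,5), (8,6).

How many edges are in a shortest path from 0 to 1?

Distance 0: 0.
Distance 1: 4, 7.
Distance 2: 3, 5, 9, 10.
Distance 3: 1, 6, 8 — contains 1.

3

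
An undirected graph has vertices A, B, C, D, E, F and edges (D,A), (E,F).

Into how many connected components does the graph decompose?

4

From A: component {A, D}.
From B: component {B}.
From C: component {C}.
From E: component {E, F}.
That's 4 components.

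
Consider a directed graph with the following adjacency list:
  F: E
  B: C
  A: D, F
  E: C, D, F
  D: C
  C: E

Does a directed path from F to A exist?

Explore from F.
Distance 1: reach E.
Distance 2: reach C, D.
The search from F is exhausted; no directed path reaches A.

No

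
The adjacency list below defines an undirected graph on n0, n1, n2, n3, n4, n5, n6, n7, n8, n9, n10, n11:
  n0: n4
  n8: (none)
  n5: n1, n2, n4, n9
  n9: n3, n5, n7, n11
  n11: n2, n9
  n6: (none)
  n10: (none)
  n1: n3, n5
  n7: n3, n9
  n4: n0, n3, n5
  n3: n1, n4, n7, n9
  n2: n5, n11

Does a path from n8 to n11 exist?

n8 has no edges, so nothing is reachable from it.

No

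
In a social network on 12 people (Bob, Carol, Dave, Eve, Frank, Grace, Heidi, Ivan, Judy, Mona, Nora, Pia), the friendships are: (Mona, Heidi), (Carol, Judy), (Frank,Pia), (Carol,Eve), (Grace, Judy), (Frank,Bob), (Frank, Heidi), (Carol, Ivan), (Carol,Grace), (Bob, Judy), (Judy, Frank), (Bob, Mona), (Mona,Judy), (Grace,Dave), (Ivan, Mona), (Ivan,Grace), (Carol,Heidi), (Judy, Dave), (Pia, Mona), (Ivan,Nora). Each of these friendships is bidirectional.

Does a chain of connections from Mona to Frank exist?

Explore from Mona.
Distance 1: reach Bob, Heidi, Ivan, Judy, Pia.
Distance 2: reach Carol, Dave, Frank, Grace, Nora.
Found Frank.

Yes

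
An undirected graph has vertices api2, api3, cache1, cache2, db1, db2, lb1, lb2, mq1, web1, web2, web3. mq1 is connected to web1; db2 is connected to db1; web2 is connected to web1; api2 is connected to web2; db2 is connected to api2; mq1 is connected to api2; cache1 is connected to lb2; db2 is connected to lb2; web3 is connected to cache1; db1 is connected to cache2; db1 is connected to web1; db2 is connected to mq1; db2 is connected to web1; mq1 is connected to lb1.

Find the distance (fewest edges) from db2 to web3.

Distance 0: db2.
Distance 1: api2, db1, lb2, mq1, web1.
Distance 2: cache1, cache2, lb1, web2.
Distance 3: web3 — contains web3.

3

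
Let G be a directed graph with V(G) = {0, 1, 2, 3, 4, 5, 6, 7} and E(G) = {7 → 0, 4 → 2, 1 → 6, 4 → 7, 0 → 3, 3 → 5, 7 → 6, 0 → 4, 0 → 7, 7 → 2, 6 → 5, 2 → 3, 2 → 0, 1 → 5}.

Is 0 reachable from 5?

No

5 has no outgoing edges, so nothing is reachable from it.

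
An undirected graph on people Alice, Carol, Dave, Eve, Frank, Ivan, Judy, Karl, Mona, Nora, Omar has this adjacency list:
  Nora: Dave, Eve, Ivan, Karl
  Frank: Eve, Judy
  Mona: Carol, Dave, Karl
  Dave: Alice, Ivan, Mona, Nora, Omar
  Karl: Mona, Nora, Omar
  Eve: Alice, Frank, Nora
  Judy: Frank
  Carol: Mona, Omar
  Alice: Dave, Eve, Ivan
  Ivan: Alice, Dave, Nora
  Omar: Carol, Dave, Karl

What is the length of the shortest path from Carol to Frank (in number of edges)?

5

Distance 0: Carol.
Distance 1: Mona, Omar.
Distance 2: Dave, Karl.
Distance 3: Alice, Ivan, Nora.
Distance 4: Eve.
Distance 5: Frank — contains Frank.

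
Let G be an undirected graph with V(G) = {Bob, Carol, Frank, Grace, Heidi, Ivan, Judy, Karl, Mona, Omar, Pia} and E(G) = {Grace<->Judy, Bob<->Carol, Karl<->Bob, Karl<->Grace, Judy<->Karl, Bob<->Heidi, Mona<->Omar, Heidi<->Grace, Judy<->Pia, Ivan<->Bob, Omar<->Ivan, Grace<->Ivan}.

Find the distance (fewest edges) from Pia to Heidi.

Distance 0: Pia.
Distance 1: Judy.
Distance 2: Grace, Karl.
Distance 3: Bob, Heidi, Ivan — contains Heidi.

3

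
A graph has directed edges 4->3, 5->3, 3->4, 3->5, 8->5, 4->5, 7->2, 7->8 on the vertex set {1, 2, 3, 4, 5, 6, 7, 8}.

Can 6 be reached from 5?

Explore from 5.
Distance 1: reach 3.
Distance 2: reach 4.
The search from 5 is exhausted; no directed path reaches 6.

No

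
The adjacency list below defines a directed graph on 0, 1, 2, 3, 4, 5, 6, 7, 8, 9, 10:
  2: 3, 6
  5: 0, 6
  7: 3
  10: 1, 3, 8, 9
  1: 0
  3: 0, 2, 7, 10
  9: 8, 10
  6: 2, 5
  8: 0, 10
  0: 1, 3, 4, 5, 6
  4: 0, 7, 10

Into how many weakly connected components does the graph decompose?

1

From 0: component {0, 1, 2, 3, 4, 5, 6, 7, 8, 9, 10}.
That's 1 component.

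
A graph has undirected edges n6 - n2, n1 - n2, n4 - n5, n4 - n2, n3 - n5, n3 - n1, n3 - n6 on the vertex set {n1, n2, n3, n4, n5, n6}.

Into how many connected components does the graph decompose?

1

From n1: component {n1, n2, n3, n4, n5, n6}.
That's 1 component.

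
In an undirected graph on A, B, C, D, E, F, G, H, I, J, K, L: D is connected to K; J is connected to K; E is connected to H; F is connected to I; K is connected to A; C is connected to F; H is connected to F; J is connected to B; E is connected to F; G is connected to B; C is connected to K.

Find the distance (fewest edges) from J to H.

4

Distance 0: J.
Distance 1: B, K.
Distance 2: A, C, D, G.
Distance 3: F.
Distance 4: E, H, I — contains H.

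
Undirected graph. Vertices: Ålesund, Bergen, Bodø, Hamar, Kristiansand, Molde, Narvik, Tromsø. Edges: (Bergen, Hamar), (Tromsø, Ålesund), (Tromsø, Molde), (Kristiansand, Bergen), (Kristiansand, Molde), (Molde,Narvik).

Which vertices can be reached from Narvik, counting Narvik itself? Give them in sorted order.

Start at Narvik.
Its neighbours: Molde.
Then their neighbours: Kristiansand, Tromsø.
Then next layer: Ålesund, Bergen.
Then next layer: Hamar.
Nothing further is reachable.

Ålesund, Bergen, Hamar, Kristiansand, Molde, Narvik, Tromsø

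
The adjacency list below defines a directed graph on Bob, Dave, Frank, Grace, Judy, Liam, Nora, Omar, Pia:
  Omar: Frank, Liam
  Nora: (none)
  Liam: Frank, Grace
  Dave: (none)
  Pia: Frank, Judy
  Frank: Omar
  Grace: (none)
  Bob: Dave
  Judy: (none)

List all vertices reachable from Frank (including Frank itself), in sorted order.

Frank, Grace, Liam, Omar

Start at Frank.
Its neighbours: Omar.
Then their neighbours: Liam.
Then next layer: Grace.
Nothing further is reachable.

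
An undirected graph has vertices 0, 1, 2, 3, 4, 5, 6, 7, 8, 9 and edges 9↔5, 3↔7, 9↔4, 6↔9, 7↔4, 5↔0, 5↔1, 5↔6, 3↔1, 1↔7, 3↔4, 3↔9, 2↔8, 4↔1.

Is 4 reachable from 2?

No

Explore from 2.
Distance 1: reach 8.
The search is exhausted without reaching 4; it lies in a different component.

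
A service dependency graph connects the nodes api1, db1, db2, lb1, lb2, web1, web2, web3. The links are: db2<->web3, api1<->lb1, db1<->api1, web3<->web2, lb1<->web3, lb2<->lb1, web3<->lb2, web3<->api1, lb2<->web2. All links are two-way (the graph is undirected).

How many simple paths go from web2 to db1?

web2–lb2–lb1–api1–db1
web2–lb2–lb1–web3–api1–db1
web2–lb2–web3–api1–db1
web2–lb2–web3–lb1–api1–db1
web2–web3–api1–db1
web2–web3–lb1–api1–db1
web2–web3–lb2–lb1–api1–db1

7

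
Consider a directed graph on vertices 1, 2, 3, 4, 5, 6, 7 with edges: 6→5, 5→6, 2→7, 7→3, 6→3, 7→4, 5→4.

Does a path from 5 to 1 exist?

No

Explore from 5.
Distance 1: reach 4, 6.
Distance 2: reach 3.
The search from 5 is exhausted; no directed path reaches 1.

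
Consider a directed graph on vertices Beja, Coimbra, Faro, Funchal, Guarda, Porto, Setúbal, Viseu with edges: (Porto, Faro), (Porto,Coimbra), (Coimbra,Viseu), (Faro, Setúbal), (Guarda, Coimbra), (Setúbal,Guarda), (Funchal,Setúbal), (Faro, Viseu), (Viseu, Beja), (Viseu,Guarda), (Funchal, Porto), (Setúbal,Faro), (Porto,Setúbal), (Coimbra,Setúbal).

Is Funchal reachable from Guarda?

Explore from Guarda.
Distance 1: reach Coimbra.
Distance 2: reach Setúbal, Viseu.
Distance 3: reach Beja, Faro.
The search from Guarda is exhausted; no directed path reaches Funchal.

No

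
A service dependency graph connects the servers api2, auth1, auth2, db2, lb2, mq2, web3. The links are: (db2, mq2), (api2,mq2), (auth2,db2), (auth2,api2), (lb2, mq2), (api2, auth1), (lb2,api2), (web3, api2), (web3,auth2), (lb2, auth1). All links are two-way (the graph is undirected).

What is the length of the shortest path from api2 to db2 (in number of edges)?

Distance 0: api2.
Distance 1: auth1, auth2, lb2, mq2, web3.
Distance 2: db2 — contains db2.

2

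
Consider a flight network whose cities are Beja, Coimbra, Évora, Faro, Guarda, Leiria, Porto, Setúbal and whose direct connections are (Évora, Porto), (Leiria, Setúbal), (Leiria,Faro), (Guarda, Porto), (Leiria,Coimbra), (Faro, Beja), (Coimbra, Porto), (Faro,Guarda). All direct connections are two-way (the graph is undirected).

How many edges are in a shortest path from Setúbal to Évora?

Distance 0: Setúbal.
Distance 1: Leiria.
Distance 2: Coimbra, Faro.
Distance 3: Beja, Guarda, Porto.
Distance 4: Évora — contains Évora.

4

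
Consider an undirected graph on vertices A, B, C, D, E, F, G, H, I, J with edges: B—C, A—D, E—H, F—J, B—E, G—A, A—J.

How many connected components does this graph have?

From A: component {A, D, F, G, J}.
From B: component {B, C, E, H}.
From I: component {I}.
That's 3 components.

3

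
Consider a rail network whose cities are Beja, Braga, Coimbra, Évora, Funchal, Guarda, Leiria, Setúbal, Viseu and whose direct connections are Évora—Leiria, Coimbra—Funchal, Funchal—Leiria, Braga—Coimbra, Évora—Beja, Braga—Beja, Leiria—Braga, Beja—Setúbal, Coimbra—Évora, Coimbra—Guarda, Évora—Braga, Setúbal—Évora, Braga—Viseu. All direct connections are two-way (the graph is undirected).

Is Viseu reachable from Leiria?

Yes

Explore from Leiria.
Distance 1: reach Braga, Évora, Funchal.
Distance 2: reach Beja, Coimbra, Setúbal, Viseu.
Found Viseu.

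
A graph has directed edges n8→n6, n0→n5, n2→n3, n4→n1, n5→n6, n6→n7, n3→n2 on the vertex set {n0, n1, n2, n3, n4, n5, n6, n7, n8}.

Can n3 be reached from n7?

No

n7 has no outgoing edges, so nothing is reachable from it.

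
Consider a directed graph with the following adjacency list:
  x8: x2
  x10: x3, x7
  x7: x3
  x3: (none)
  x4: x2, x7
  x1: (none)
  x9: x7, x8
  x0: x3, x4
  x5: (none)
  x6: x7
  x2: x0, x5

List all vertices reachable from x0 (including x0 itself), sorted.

x0, x2, x3, x4, x5, x7

Start at x0.
Its neighbours: x3, x4.
Then their neighbours: x2, x7.
Then next layer: x5.
Nothing further is reachable.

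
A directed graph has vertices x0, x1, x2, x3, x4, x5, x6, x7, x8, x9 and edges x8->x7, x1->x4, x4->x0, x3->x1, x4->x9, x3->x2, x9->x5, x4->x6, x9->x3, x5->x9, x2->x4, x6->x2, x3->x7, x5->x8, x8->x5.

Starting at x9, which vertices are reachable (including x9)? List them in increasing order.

Start at x9.
Its neighbours: x3, x5.
Then their neighbours: x1, x2, x7, x8.
Then next layer: x4.
Then next layer: x0, x6.
Every vertex is now reached.

x0, x1, x2, x3, x4, x5, x6, x7, x8, x9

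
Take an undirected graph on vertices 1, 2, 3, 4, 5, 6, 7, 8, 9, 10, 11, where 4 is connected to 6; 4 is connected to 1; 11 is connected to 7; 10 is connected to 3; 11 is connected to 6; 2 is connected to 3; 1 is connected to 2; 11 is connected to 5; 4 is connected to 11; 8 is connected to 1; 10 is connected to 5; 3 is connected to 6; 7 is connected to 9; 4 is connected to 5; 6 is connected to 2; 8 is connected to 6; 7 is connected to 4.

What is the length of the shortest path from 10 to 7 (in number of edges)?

3

Distance 0: 10.
Distance 1: 3, 5.
Distance 2: 2, 4, 6, 11.
Distance 3: 1, 7, 8 — contains 7.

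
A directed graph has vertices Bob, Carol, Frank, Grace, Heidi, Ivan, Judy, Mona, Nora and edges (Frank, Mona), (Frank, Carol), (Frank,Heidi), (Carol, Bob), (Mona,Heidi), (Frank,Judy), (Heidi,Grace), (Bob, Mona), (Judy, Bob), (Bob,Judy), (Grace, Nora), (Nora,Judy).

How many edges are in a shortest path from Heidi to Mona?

Distance 0: Heidi.
Distance 1: Grace.
Distance 2: Nora.
Distance 3: Judy.
Distance 4: Bob.
Distance 5: Mona — contains Mona.

5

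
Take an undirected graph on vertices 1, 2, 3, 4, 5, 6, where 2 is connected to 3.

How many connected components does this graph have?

5

From 1: component {1}.
From 2: component {2, 3}.
From 4: component {4}.
From 5: component {5}.
From 6: component {6}.
That's 5 components.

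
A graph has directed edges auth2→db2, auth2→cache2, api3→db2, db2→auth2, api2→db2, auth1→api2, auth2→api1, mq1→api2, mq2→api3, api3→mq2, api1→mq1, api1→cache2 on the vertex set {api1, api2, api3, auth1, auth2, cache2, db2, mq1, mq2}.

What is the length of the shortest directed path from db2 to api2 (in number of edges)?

Distance 0: db2.
Distance 1: auth2.
Distance 2: api1, cache2.
Distance 3: mq1.
Distance 4: api2 — contains api2.

4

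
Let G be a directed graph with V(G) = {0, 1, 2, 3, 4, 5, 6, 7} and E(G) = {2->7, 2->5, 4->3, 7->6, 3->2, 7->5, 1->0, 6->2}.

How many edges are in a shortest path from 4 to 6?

4

Distance 0: 4.
Distance 1: 3.
Distance 2: 2.
Distance 3: 5, 7.
Distance 4: 6 — contains 6.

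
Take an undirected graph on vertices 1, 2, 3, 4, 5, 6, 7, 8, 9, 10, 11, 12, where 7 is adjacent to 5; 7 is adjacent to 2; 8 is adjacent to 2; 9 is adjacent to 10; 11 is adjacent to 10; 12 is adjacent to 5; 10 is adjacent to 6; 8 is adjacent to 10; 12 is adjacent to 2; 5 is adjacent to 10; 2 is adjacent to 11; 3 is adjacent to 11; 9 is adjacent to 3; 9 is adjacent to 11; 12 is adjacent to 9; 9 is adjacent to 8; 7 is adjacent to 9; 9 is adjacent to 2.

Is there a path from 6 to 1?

No

Explore from 6.
Distance 1: reach 10.
Distance 2: reach 5, 8, 9, 11.
Distance 3: reach 2, 3, 7, 12.
The search is exhausted without reaching 1; it lies in a different component.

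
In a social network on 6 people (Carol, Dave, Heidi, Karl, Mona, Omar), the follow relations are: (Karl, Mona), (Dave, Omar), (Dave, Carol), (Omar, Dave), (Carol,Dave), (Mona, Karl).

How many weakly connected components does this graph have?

3

From Carol: component {Carol, Dave, Omar}.
From Heidi: component {Heidi}.
From Karl: component {Karl, Mona}.
That's 3 components.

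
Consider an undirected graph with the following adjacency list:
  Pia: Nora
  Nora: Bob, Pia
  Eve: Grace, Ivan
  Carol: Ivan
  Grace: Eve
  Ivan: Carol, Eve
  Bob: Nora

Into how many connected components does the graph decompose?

From Bob: component {Bob, Nora, Pia}.
From Carol: component {Carol, Eve, Grace, Ivan}.
That's 2 components.

2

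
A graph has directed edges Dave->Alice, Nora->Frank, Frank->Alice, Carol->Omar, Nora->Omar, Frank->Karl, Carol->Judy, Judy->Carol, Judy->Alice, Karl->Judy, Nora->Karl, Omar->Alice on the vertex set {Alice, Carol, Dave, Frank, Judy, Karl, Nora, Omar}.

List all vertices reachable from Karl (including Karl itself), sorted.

Start at Karl.
Its neighbours: Judy.
Then their neighbours: Alice, Carol.
Then next layer: Omar.
Nothing further is reachable.

Alice, Carol, Judy, Karl, Omar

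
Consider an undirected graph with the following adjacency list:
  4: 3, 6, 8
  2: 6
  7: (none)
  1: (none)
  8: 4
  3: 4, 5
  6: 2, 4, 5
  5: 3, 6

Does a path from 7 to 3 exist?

7 has no edges, so nothing is reachable from it.

No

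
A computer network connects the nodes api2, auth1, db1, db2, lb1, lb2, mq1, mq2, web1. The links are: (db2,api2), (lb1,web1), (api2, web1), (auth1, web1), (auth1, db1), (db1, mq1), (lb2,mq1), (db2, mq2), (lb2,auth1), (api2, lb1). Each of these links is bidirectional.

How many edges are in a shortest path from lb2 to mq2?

Distance 0: lb2.
Distance 1: auth1, mq1.
Distance 2: db1, web1.
Distance 3: api2, lb1.
Distance 4: db2.
Distance 5: mq2 — contains mq2.

5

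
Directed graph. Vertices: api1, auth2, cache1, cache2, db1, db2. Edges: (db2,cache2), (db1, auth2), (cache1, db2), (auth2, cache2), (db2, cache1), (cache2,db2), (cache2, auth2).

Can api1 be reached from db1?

No

Explore from db1.
Distance 1: reach auth2.
Distance 2: reach cache2.
Distance 3: reach db2.
Distance 4: reach cache1.
The search from db1 is exhausted; no directed path reaches api1.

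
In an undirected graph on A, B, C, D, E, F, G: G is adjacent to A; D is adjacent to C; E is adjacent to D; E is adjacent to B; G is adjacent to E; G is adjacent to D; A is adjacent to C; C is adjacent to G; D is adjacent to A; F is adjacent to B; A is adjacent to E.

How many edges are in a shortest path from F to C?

4

Distance 0: F.
Distance 1: B.
Distance 2: E.
Distance 3: A, D, G.
Distance 4: C — contains C.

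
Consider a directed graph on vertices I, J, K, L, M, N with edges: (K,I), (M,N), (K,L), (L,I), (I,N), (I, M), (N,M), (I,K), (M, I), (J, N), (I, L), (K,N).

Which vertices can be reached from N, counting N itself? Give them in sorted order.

I, K, L, M, N

Start at N.
Its neighbours: M.
Then their neighbours: I.
Then next layer: K, L.
Nothing further is reachable.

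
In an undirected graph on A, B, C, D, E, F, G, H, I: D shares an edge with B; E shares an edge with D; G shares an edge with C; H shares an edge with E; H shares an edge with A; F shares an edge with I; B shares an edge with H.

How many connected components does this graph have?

From A: component {A, B, D, E, H}.
From C: component {C, G}.
From F: component {F, I}.
That's 3 components.

3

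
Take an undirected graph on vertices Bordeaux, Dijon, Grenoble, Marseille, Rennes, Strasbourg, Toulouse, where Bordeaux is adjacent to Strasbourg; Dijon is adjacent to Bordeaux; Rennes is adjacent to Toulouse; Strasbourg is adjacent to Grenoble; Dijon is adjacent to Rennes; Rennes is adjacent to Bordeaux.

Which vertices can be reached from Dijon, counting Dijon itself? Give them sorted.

Start at Dijon.
Its neighbours: Bordeaux, Rennes.
Then their neighbours: Strasbourg, Toulouse.
Then next layer: Grenoble.
Nothing further is reachable.

Bordeaux, Dijon, Grenoble, Rennes, Strasbourg, Toulouse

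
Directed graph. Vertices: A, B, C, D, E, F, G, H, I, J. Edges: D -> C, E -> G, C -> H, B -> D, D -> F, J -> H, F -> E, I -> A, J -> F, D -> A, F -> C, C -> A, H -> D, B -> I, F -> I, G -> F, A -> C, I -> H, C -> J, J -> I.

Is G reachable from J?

Explore from J.
Distance 1: reach F, H, I.
Distance 2: reach A, C, D, E.
Distance 3: reach G.
Found G.

Yes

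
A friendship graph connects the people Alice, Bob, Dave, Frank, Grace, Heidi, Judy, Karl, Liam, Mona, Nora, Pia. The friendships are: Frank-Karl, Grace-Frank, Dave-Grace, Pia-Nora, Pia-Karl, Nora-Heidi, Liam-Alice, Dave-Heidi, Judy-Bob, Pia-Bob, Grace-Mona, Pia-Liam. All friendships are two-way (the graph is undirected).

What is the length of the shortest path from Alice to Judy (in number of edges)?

4

Distance 0: Alice.
Distance 1: Liam.
Distance 2: Pia.
Distance 3: Bob, Karl, Nora.
Distance 4: Frank, Heidi, Judy — contains Judy.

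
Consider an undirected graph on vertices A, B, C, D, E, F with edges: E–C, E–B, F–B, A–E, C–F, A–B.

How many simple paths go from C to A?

4

C–E–A
C–E–B–A
C–F–B–A
C–F–B–E–A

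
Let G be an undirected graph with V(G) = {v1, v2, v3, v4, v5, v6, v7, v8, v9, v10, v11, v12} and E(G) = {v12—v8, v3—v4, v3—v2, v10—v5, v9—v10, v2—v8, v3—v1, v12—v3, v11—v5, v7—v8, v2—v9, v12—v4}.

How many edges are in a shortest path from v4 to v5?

5

Distance 0: v4.
Distance 1: v3, v12.
Distance 2: v1, v2, v8.
Distance 3: v7, v9.
Distance 4: v10.
Distance 5: v5 — contains v5.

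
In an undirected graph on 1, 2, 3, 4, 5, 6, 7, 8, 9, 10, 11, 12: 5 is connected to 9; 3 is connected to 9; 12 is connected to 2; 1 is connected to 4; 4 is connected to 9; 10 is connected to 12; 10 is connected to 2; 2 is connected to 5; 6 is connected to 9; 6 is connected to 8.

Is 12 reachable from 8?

Explore from 8.
Distance 1: reach 6.
Distance 2: reach 9.
Distance 3: reach 3, 4, 5.
Distance 4: reach 1, 2.
Distance 5: reach 10, 12.
Found 12.

Yes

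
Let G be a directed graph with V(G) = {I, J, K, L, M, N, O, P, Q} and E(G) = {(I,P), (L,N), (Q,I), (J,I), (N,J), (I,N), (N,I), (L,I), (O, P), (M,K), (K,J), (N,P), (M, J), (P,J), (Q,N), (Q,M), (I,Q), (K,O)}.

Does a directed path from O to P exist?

Yes

Explore from O.
Distance 1: reach P.
Found P.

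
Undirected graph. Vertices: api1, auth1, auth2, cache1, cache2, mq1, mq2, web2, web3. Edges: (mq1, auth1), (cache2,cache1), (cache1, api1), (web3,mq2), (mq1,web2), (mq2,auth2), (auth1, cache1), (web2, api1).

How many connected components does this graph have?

From api1: component {api1, auth1, cache1, cache2, mq1, web2}.
From auth2: component {auth2, mq2, web3}.
That's 2 components.

2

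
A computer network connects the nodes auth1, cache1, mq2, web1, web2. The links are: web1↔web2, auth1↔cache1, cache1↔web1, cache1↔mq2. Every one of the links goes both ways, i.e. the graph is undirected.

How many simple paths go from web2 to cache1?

1

web2–web1–cache1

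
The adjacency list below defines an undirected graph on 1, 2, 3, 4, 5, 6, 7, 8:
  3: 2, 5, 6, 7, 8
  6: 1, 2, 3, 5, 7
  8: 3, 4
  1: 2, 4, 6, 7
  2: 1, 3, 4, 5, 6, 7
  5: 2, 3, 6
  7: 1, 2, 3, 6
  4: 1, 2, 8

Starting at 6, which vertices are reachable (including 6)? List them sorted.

1, 2, 3, 4, 5, 6, 7, 8

Start at 6.
Its neighbours: 1, 2, 3, 5, 7.
Then their neighbours: 4, 8.
Every vertex is now reached.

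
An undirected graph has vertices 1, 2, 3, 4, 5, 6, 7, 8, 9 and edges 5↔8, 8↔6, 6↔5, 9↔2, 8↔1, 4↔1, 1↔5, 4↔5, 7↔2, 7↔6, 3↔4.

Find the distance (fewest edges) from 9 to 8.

Distance 0: 9.
Distance 1: 2.
Distance 2: 7.
Distance 3: 6.
Distance 4: 5, 8 — contains 8.

4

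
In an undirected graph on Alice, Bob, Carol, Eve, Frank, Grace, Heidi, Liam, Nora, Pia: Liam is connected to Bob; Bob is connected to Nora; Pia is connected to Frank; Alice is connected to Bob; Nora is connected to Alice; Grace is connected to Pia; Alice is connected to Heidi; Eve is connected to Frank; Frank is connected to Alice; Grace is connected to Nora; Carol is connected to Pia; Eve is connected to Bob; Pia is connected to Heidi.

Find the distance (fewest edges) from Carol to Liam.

5

Distance 0: Carol.
Distance 1: Pia.
Distance 2: Frank, Grace, Heidi.
Distance 3: Alice, Eve, Nora.
Distance 4: Bob.
Distance 5: Liam — contains Liam.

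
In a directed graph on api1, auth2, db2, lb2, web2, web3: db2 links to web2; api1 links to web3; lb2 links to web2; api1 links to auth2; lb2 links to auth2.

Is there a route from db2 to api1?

No

Explore from db2.
Distance 1: reach web2.
The search from db2 is exhausted; no directed path reaches api1.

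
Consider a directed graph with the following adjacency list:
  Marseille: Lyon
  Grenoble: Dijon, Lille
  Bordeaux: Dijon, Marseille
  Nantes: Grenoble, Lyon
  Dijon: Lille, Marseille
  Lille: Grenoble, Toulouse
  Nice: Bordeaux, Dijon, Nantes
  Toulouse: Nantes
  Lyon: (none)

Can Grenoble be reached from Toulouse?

Yes

Explore from Toulouse.
Distance 1: reach Nantes.
Distance 2: reach Grenoble, Lyon.
Found Grenoble.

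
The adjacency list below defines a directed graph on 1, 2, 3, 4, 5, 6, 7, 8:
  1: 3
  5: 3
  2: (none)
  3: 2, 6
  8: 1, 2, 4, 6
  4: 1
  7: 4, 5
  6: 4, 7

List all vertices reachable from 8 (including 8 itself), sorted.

Start at 8.
Its neighbours: 1, 2, 4, 6.
Then their neighbours: 3, 7.
Then next layer: 5.
Every vertex is now reached.

1, 2, 3, 4, 5, 6, 7, 8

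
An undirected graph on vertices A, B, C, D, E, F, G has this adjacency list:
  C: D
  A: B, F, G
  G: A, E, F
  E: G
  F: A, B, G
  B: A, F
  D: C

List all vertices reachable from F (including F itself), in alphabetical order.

A, B, E, F, G

Start at F.
Its neighbours: A, B, G.
Then their neighbours: E.
Nothing further is reachable.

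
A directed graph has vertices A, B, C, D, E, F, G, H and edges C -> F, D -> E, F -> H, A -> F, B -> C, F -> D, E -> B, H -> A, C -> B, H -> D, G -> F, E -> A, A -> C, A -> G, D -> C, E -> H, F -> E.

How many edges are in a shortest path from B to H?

Distance 0: B.
Distance 1: C.
Distance 2: F.
Distance 3: D, E, H — contains H.

3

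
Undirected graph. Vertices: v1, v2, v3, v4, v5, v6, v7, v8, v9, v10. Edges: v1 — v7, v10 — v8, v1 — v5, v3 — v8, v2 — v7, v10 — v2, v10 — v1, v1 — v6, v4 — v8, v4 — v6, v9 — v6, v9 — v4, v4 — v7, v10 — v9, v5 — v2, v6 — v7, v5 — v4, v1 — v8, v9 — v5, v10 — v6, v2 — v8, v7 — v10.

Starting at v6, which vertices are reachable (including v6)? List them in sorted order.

v1, v2, v3, v4, v5, v6, v7, v8, v9, v10

Start at v6.
Its neighbours: v1, v4, v7, v9, v10.
Then their neighbours: v2, v5, v8.
Then next layer: v3.
Every vertex is now reached.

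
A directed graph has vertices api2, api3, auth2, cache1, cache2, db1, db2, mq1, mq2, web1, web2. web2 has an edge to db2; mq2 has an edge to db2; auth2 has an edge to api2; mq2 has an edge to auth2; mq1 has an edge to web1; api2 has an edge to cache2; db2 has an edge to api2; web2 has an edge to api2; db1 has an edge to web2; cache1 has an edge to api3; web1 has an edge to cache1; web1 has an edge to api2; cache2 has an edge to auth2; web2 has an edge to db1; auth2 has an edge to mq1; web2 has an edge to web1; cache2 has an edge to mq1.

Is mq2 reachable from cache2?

Explore from cache2.
Distance 1: reach auth2, mq1.
Distance 2: reach api2, web1.
Distance 3: reach cache1.
Distance 4: reach api3.
The search from cache2 is exhausted; no directed path reaches mq2.

No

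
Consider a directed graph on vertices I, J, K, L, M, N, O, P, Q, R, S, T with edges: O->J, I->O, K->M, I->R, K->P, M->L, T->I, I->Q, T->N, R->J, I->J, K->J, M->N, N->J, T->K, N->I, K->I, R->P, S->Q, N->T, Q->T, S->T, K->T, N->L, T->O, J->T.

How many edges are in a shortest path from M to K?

3

Distance 0: M.
Distance 1: L, N.
Distance 2: I, J, T.
Distance 3: K, O, Q, R — contains K.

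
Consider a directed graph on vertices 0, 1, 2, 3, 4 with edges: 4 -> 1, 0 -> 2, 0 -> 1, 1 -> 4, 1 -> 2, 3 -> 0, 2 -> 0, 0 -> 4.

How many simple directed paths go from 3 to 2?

3

3→0→1→2
3→0→2
3→0→4→1→2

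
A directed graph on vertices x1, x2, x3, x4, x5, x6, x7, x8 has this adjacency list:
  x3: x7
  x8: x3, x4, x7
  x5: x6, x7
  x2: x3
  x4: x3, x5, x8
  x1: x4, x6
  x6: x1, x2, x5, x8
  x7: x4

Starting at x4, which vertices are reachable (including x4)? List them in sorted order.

x1, x2, x3, x4, x5, x6, x7, x8

Start at x4.
Its neighbours: x3, x5, x8.
Then their neighbours: x6, x7.
Then next layer: x1, x2.
Every vertex is now reached.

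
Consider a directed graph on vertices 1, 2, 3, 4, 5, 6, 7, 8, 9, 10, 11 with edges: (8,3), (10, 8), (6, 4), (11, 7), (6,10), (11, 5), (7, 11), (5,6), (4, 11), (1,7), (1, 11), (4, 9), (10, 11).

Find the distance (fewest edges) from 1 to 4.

Distance 0: 1.
Distance 1: 7, 11.
Distance 2: 5.
Distance 3: 6.
Distance 4: 4, 10 — contains 4.

4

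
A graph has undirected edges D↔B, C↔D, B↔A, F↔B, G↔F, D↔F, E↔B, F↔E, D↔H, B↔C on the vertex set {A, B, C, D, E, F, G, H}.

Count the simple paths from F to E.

F–B–E
F–D–B–E
F–D–C–B–E
F–E

4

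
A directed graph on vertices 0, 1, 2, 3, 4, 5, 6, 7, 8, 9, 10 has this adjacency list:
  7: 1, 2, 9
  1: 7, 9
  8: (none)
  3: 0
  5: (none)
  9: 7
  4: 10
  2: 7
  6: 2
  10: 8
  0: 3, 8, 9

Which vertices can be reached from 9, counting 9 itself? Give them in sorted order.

Start at 9.
Its neighbours: 7.
Then their neighbours: 1, 2.
Nothing further is reachable.

1, 2, 7, 9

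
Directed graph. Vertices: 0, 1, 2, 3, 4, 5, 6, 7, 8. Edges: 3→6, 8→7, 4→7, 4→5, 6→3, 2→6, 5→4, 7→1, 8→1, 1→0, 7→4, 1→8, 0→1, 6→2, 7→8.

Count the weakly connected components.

From 0: component {0, 1, 4, 5, 7, 8}.
From 2: component {2, 3, 6}.
That's 2 components.

2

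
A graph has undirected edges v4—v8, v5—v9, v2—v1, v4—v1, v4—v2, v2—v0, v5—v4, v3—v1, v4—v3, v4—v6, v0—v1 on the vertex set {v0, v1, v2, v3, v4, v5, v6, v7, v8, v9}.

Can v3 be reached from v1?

Yes

Explore from v1.
Distance 1: reach v0, v2, v3, v4.
Found v3.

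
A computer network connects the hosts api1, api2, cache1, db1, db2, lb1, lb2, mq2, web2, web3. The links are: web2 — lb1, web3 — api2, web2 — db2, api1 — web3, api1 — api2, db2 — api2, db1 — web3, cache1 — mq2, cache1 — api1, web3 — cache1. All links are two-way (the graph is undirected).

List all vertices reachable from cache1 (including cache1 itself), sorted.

api1, api2, cache1, db1, db2, lb1, mq2, web2, web3

Start at cache1.
Its neighbours: api1, mq2, web3.
Then their neighbours: api2, db1.
Then next layer: db2.
Then next layer: web2.
Then next layer: lb1.
Nothing further is reachable.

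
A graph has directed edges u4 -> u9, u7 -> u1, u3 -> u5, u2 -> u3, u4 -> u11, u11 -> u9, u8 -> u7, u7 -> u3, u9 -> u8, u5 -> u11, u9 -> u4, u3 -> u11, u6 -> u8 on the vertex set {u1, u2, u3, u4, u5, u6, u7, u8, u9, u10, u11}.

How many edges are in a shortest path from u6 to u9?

5

Distance 0: u6.
Distance 1: u8.
Distance 2: u7.
Distance 3: u1, u3.
Distance 4: u5, u11.
Distance 5: u9 — contains u9.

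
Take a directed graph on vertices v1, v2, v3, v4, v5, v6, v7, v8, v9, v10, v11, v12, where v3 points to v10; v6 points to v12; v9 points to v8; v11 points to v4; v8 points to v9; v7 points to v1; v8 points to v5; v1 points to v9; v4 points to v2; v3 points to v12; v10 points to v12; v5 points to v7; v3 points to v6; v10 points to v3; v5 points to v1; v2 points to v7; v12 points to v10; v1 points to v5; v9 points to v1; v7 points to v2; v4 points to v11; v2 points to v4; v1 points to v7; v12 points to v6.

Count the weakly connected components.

From v1: component {v1, v2, v4, v5, v7, v8, v9, v11}.
From v3: component {v3, v6, v10, v12}.
That's 2 components.

2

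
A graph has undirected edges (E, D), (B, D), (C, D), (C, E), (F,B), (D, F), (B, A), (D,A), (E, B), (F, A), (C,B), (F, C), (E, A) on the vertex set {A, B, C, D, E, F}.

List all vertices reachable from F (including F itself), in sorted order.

A, B, C, D, E, F

Start at F.
Its neighbours: A, B, C, D.
Then their neighbours: E.
Every vertex is now reached.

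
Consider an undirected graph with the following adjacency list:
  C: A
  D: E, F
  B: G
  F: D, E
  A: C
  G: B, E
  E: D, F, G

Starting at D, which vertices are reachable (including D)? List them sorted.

Start at D.
Its neighbours: E, F.
Then their neighbours: G.
Then next layer: B.
Nothing further is reachable.

B, D, E, F, G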